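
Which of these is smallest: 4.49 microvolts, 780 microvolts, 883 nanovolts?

4.49 microvolts = 0.00000449 volts
780 microvolts = 0.00078 volts
883 nanovolts = 0.000000883 volts

883 nanovolts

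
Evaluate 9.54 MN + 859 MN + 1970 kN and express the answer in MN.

870.51 MN

In MN:
  9.54 MN → 9.54
  859 MN → 859
  1970 kN = 1970 × 10⁻³ MN = 1.97
Sum: 9.54 + 859 + 1.97 = 870.51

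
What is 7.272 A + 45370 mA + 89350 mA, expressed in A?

In A:
  7.272 A → 7.272
  45370 mA = 45370e-3 A = 45.37
  89350 mA = 89350e-3 A = 89.35
Sum: 7.272 + 45.37 + 89.35 = 141.992

141.992 A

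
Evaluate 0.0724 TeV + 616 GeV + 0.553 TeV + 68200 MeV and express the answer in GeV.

In GeV:
  0.0724 TeV = 0.0724e3 GeV = 72.4
  616 GeV → 616
  0.553 TeV = 0.553e3 GeV = 553
  68200 MeV = 68200e-3 GeV = 68.2
Sum: 72.4 + 616 + 553 + 68.2 = 1309.6

1309.6 GeV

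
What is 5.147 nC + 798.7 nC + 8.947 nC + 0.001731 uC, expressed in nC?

In nC:
  5.147 nC → 5.147
  798.7 nC → 798.7
  8.947 nC → 8.947
  0.001731 uC = 0.001731 × 10³ nC = 1.731
Sum: 5.147 + 798.7 + 8.947 + 1.731 = 814.525

814.525 nC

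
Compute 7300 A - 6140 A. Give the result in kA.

In kA:
  7300 A = 7300 × 10⁻³ kA = 7.3
  6140 A = 6140 × 10⁻³ kA = 6.14
Difference: 7.3 - 6.14 = 1.16

1.16 kA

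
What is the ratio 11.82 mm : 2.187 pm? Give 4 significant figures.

5405000000

(11.82 × 10⁻³) / (2.187 × 10⁻¹²) = 5.4047 × 10⁹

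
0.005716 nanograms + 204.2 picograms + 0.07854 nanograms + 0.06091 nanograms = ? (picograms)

In picograms:
  0.005716 nanograms = 0.005716 × 10^3 picograms = 5.716
  204.2 picograms → 204.2
  0.07854 nanograms = 0.07854 × 10^3 picograms = 78.54
  0.06091 nanograms = 0.06091 × 10^3 picograms = 60.91
Sum: 5.716 + 204.2 + 78.54 + 60.91 = 349.366

349.366 picograms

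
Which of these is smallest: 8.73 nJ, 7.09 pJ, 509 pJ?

8.73 nJ = 0.00000000873 J
7.09 pJ = 0.00000000000709 J
509 pJ = 0.000000000509 J

7.09 pJ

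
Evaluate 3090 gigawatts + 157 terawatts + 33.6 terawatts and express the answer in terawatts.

193.69 terawatts

In terawatts:
  3090 gigawatts = 3090 × 10^-3 terawatts = 3.09
  157 terawatts → 157
  33.6 terawatts → 33.6
Sum: 3.09 + 157 + 33.6 = 193.69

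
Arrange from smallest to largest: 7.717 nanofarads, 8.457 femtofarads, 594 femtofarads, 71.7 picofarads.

8.457 femtofarads < 594 femtofarads < 71.7 picofarads < 7.717 nanofarads

7.717 nanofarads = 0.000000007717 farads
8.457 femtofarads = 0.000000000000008457 farads
594 femtofarads = 0.000000000000594 farads
71.7 picofarads = 0.0000000000717 farads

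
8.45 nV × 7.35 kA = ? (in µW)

62.1075 µW

8.45 × 10^-9 × 7.35 × 10^3 = 62.1075 × 10^-6 W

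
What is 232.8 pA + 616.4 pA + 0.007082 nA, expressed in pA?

In pA:
  232.8 pA → 232.8
  616.4 pA → 616.4
  0.007082 nA = 0.007082 × 10^3 pA = 7.082
Sum: 232.8 + 616.4 + 7.082 = 856.282

856.282 pA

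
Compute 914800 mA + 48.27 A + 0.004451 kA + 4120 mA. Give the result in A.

In A:
  914800 mA = 914800e-3 A = 914.8
  48.27 A → 48.27
  0.004451 kA = 0.004451e3 A = 4.451
  4120 mA = 4120e-3 A = 4.12
Sum: 914.8 + 48.27 + 4.451 + 4.12 = 971.641

971.641 A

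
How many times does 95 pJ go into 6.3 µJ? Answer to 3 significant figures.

66300

(6.3 × 10⁻⁶) / (95 × 10⁻¹²) = 0.06632 × 10⁶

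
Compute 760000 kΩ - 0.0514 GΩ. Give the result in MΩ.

In MΩ:
  760000 kΩ = 760000 × 10^-3 MΩ = 760
  0.0514 GΩ = 0.0514 × 10^3 MΩ = 51.4
Difference: 760 - 51.4 = 708.6

708.6 MΩ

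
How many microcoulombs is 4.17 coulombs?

4170000 microcoulombs

(no prefix) = 1e0, micro = 1e-6; factor is 1e6.
4.17 × 1e6 = 4170000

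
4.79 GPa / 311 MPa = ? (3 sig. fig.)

15.4

(4.79 × 10⁹) / (311 × 10⁶) = 0.0154 × 10³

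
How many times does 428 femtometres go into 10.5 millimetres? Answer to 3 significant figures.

(10.5 × 10⁻³) / (428 × 10⁻¹⁵) = 0.02453 × 10¹²

24500000000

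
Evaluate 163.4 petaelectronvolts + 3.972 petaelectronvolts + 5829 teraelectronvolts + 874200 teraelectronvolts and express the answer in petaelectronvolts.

In petaelectronvolts:
  163.4 petaelectronvolts → 163.4
  3.972 petaelectronvolts → 3.972
  5829 teraelectronvolts = 5829 × 10^-3 petaelectronvolts = 5.829
  874200 teraelectronvolts = 874200 × 10^-3 petaelectronvolts = 874.2
Sum: 163.4 + 3.972 + 5.829 + 874.2 = 1047.401

1047.401 petaelectronvolts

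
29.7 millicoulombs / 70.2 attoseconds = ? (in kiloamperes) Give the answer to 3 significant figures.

(29.7 × 10^-3) / (70.2 × 10^-18) = 0.42308 × 10^15 A

423000000000 kiloamperes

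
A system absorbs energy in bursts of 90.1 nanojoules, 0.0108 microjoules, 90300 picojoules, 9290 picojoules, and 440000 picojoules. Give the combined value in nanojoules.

In nanojoules:
  90.1 nanojoules → 90.1
  0.0108 microjoules = 0.0108 × 10³ nanojoules = 10.8
  90300 picojoules = 90300 × 10⁻³ nanojoules = 90.3
  9290 picojoules = 9290 × 10⁻³ nanojoules = 9.29
  440000 picojoules = 440000 × 10⁻³ nanojoules = 440
Sum: 90.1 + 10.8 + 90.3 + 9.29 + 440 = 640.49

640.49 nanojoules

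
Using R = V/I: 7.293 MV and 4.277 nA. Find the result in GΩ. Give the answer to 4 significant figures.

(7.293 × 10^6) / (4.277 × 10^-9) = 1.70517 × 10^15 Ω

1705000 GΩ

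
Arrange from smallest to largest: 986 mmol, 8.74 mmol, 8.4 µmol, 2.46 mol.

8.4 µmol < 8.74 mmol < 986 mmol < 2.46 mol

986 mmol = 0.986 mol
8.74 mmol = 0.00874 mol
8.4 µmol = 0.0000084 mol
2.46 mol = 2.46 mol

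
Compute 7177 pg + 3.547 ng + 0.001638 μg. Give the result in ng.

In ng:
  7177 pg = 7177e-3 ng = 7.177
  3.547 ng → 3.547
  0.001638 μg = 0.001638e3 ng = 1.638
Sum: 7.177 + 3.547 + 1.638 = 12.362

12.362 ng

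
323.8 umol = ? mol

0.0003238 mol

micro = 1e-6, (no prefix) = 1e0; factor is 1e-6.
323.8 × 1e-6 = 0.0003238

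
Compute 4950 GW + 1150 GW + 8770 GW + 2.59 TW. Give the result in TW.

In TW:
  4950 GW = 4950 × 10⁻³ TW = 4.95
  1150 GW = 1150 × 10⁻³ TW = 1.15
  8770 GW = 8770 × 10⁻³ TW = 8.77
  2.59 TW → 2.59
Sum: 4.95 + 1.15 + 8.77 + 2.59 = 17.46

17.46 TW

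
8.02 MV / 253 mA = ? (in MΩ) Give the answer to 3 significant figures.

(8.02 × 10^6) / (253 × 10^-3) = 0.0317 × 10^9 Ω

31.7 MΩ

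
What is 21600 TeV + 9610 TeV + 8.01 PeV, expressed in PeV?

39.22 PeV

In PeV:
  21600 TeV = 21600e-3 PeV = 21.6
  9610 TeV = 9610e-3 PeV = 9.61
  8.01 PeV → 8.01
Sum: 21.6 + 9.61 + 8.01 = 39.22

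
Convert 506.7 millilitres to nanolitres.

milli = 1e-3, nano = 1e-9; factor is 1e6.
506.7 × 1e6 = 506700000

506700000 nanolitres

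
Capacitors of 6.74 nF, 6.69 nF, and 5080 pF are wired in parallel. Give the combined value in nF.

In nF:
  6.74 nF → 6.74
  6.69 nF → 6.69
  5080 pF = 5080 × 10⁻³ nF = 5.08
Sum: 6.74 + 6.69 + 5.08 = 18.51

18.51 nF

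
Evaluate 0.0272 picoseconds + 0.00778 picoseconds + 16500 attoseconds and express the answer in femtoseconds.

In femtoseconds:
  0.0272 picoseconds = 0.0272e3 femtoseconds = 27.2
  0.00778 picoseconds = 0.00778e3 femtoseconds = 7.78
  16500 attoseconds = 16500e-3 femtoseconds = 16.5
Sum: 27.2 + 7.78 + 16.5 = 51.48

51.48 femtoseconds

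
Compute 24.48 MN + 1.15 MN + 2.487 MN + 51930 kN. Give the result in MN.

80.047 MN

In MN:
  24.48 MN → 24.48
  1.15 MN → 1.15
  2.487 MN → 2.487
  51930 kN = 51930 × 10⁻³ MN = 51.93
Sum: 24.48 + 1.15 + 2.487 + 51.93 = 80.047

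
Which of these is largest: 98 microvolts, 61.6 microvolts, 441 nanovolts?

98 microvolts

98 microvolts = 0.000098 volts
61.6 microvolts = 0.0000616 volts
441 nanovolts = 0.000000441 volts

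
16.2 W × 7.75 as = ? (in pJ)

16.2 × 7.75e-18 = 125.55e-18 J

0.00012555 pJ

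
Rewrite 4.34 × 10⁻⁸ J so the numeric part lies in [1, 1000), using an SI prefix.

43.4 nJ

= 43.4 × 10⁻⁹ J; 10⁻⁹ is nano.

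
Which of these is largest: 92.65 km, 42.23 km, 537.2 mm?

92.65 km

92.65 km = 92650 m
42.23 km = 42230 m
537.2 mm = 0.5372 m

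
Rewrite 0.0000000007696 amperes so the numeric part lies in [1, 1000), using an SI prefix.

= 769.6 × 10⁻¹² amperes; 10⁻¹² is pico.

769.6 picoamperes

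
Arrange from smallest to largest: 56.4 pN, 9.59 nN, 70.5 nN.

56.4 pN < 9.59 nN < 70.5 nN

56.4 pN = 0.0000000000564 N
9.59 nN = 0.00000000959 N
70.5 nN = 0.0000000705 N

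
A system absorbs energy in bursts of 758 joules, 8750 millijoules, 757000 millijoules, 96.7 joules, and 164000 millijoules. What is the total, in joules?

In joules:
  758 joules → 758
  8750 millijoules = 8750 × 10⁻³ joules = 8.75
  757000 millijoules = 757000 × 10⁻³ joules = 757
  96.7 joules → 96.7
  164000 millijoules = 164000 × 10⁻³ joules = 164
Sum: 758 + 8.75 + 757 + 96.7 + 164 = 1784.45

1784.45 joules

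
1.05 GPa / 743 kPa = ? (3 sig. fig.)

(1.05 × 10^9) / (743 × 10^3) = 0.001413 × 10^6

1410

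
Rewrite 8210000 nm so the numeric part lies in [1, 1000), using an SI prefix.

8.21 mm

= 8.21 × 10^-3 m; 10^-3 is milli.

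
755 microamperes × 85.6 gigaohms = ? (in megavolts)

755 × 10⁻⁶ × 85.6 × 10⁹ = 64628 × 10³ V

64.628 megavolts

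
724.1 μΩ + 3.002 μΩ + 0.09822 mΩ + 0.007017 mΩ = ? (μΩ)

832.339 μΩ

In μΩ:
  724.1 μΩ → 724.1
  3.002 μΩ → 3.002
  0.09822 mΩ = 0.09822 × 10³ μΩ = 98.22
  0.007017 mΩ = 0.007017 × 10³ μΩ = 7.017
Sum: 724.1 + 3.002 + 98.22 + 7.017 = 832.339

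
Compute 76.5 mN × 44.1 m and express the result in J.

76.5 × 10⁻³ × 44.1 = 3373.65 × 10⁻³ J

3.37365 J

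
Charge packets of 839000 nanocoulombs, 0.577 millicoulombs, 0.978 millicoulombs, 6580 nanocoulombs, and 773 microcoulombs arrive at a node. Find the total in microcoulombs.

3173.58 microcoulombs

In microcoulombs:
  839000 nanocoulombs = 839000e-3 microcoulombs = 839
  0.577 millicoulombs = 0.577e3 microcoulombs = 577
  0.978 millicoulombs = 0.978e3 microcoulombs = 978
  6580 nanocoulombs = 6580e-3 microcoulombs = 6.58
  773 microcoulombs → 773
Sum: 839 + 577 + 978 + 6.58 + 773 = 3173.58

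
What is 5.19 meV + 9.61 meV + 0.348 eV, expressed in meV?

In meV:
  5.19 meV → 5.19
  9.61 meV → 9.61
  0.348 eV = 0.348e3 meV = 348
Sum: 5.19 + 9.61 + 348 = 362.8

362.8 meV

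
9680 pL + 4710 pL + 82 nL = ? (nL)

96.39 nL

In nL:
  9680 pL = 9680e-3 nL = 9.68
  4710 pL = 4710e-3 nL = 4.71
  82 nL → 82
Sum: 9.68 + 4.71 + 82 = 96.39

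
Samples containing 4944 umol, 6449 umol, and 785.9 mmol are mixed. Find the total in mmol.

In mmol:
  4944 umol = 4944 × 10^-3 mmol = 4.944
  6449 umol = 6449 × 10^-3 mmol = 6.449
  785.9 mmol → 785.9
Sum: 4.944 + 6.449 + 785.9 = 797.293

797.293 mmol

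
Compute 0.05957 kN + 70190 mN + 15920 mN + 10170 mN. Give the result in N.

In N:
  0.05957 kN = 0.05957 × 10^3 N = 59.57
  70190 mN = 70190 × 10^-3 N = 70.19
  15920 mN = 15920 × 10^-3 N = 15.92
  10170 mN = 10170 × 10^-3 N = 10.17
Sum: 59.57 + 70.19 + 15.92 + 10.17 = 155.85

155.85 N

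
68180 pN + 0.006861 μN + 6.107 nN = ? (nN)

81.148 nN

In nN:
  68180 pN = 68180e-3 nN = 68.18
  0.006861 μN = 0.006861e3 nN = 6.861
  6.107 nN → 6.107
Sum: 68.18 + 6.861 + 6.107 = 81.148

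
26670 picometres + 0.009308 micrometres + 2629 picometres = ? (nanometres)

38.607 nanometres

In nanometres:
  26670 picometres = 26670 × 10^-3 nanometres = 26.67
  0.009308 micrometres = 0.009308 × 10^3 nanometres = 9.308
  2629 picometres = 2629 × 10^-3 nanometres = 2.629
Sum: 26.67 + 9.308 + 2.629 = 38.607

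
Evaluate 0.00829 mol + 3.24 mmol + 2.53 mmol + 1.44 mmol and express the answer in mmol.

15.5 mmol

In mmol:
  0.00829 mol = 0.00829e3 mmol = 8.29
  3.24 mmol → 3.24
  2.53 mmol → 2.53
  1.44 mmol → 1.44
Sum: 8.29 + 3.24 + 2.53 + 1.44 = 15.5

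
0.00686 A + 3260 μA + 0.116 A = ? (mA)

In mA:
  0.00686 A = 0.00686e3 mA = 6.86
  3260 μA = 3260e-3 mA = 3.26
  0.116 A = 0.116e3 mA = 116
Sum: 6.86 + 3.26 + 116 = 126.12

126.12 mA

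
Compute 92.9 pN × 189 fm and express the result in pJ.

92.9 × 10^-12 × 189 × 10^-15 = 17558.1 × 10^-27 J

0.0000000000175581 pJ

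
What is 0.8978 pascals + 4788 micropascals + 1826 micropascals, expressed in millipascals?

In millipascals:
  0.8978 pascals = 0.8978 × 10^3 millipascals = 897.8
  4788 micropascals = 4788 × 10^-3 millipascals = 4.788
  1826 micropascals = 1826 × 10^-3 millipascals = 1.826
Sum: 897.8 + 4.788 + 1.826 = 904.414

904.414 millipascals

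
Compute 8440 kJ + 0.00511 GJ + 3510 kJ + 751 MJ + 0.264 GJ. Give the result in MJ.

1032.06 MJ

In MJ:
  8440 kJ = 8440 × 10⁻³ MJ = 8.44
  0.00511 GJ = 0.00511 × 10³ MJ = 5.11
  3510 kJ = 3510 × 10⁻³ MJ = 3.51
  751 MJ → 751
  0.264 GJ = 0.264 × 10³ MJ = 264
Sum: 8.44 + 5.11 + 3.51 + 751 + 264 = 1032.06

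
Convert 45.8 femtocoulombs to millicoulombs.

femto = 10⁻¹⁵, milli = 10⁻³; factor is 10⁻¹².
45.8 × 10⁻¹² = 0.0000000000458

0.0000000000458 millicoulombs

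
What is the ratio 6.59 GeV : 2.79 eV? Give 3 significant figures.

(6.59 × 10⁹) / (2.79) = 2.362 × 10⁹

2360000000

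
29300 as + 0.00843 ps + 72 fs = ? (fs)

In fs:
  29300 as = 29300e-3 fs = 29.3
  0.00843 ps = 0.00843e3 fs = 8.43
  72 fs → 72
Sum: 29.3 + 8.43 + 72 = 109.73

109.73 fs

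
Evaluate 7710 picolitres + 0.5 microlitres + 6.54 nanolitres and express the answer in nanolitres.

In nanolitres:
  7710 picolitres = 7710 × 10^-3 nanolitres = 7.71
  0.5 microlitres = 0.5 × 10^3 nanolitres = 500
  6.54 nanolitres → 6.54
Sum: 7.71 + 500 + 6.54 = 514.25

514.25 nanolitres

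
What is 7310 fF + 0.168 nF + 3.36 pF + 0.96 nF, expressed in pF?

In pF:
  7310 fF = 7310 × 10^-3 pF = 7.31
  0.168 nF = 0.168 × 10^3 pF = 168
  3.36 pF → 3.36
  0.96 nF = 0.96 × 10^3 pF = 960
Sum: 7.31 + 168 + 3.36 + 960 = 1138.67

1138.67 pF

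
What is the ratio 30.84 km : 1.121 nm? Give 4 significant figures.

27510000000000

(30.84 × 10^3) / (1.121 × 10^-9) = 27.511 × 10^12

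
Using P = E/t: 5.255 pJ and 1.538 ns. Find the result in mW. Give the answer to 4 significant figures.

3.417 mW

(5.255e-12) / (1.538e-9) = 3.41678e-3 W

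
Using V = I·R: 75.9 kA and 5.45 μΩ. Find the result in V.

0.413655 V

75.9 × 10³ × 5.45 × 10⁻⁶ = 413.655 × 10⁻³ V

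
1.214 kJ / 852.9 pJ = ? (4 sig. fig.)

(1.214 × 10³) / (852.9 × 10⁻¹²) = 0.0014234 × 10¹⁵

1423000000000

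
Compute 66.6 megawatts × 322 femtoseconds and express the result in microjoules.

21.4452 microjoules

66.6e6 × 322e-15 = 21445.2e-9 J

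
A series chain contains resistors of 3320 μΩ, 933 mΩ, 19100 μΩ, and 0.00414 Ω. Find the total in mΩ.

959.56 mΩ

In mΩ:
  3320 μΩ = 3320 × 10^-3 mΩ = 3.32
  933 mΩ → 933
  19100 μΩ = 19100 × 10^-3 mΩ = 19.1
  0.00414 Ω = 0.00414 × 10^3 mΩ = 4.14
Sum: 3.32 + 933 + 19.1 + 4.14 = 959.56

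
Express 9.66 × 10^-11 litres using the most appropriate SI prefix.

= 96.6 × 10^-12 litres; 10^-12 is pico.

96.6 picolitres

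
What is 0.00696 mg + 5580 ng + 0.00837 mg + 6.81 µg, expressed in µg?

27.72 µg

In µg:
  0.00696 mg = 0.00696e3 µg = 6.96
  5580 ng = 5580e-3 µg = 5.58
  0.00837 mg = 0.00837e3 µg = 8.37
  6.81 µg → 6.81
Sum: 6.96 + 5.58 + 8.37 + 6.81 = 27.72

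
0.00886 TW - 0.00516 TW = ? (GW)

3.7 GW

In GW:
  0.00886 TW = 0.00886 × 10^3 GW = 8.86
  0.00516 TW = 0.00516 × 10^3 GW = 5.16
Difference: 8.86 - 5.16 = 3.7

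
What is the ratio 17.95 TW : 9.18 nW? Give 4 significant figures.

(17.95 × 10^12) / (9.18 × 10^-9) = 1.9553 × 10^21

1955000000000000000000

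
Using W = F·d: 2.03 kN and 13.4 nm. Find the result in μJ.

27.202 μJ

2.03e3 × 13.4e-9 = 27.202e-6 J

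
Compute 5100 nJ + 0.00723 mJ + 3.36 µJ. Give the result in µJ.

In µJ:
  5100 nJ = 5100 × 10⁻³ µJ = 5.1
  0.00723 mJ = 0.00723 × 10³ µJ = 7.23
  3.36 µJ → 3.36
Sum: 5.1 + 7.23 + 3.36 = 15.69

15.69 µJ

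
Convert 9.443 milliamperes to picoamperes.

9443000000 picoamperes

milli = 10^-3, pico = 10^-12; factor is 10^9.
9.443 × 10^9 = 9443000000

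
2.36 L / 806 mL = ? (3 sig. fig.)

(2.36) / (806 × 10^-3) = 0.002928 × 10^3

2.93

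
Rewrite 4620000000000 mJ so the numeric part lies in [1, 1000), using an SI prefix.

= 4.62 × 10^9 J; 10^9 is giga.

4.62 GJ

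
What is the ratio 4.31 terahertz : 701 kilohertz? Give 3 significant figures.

6150000

(4.31 × 10^12) / (701 × 10^3) = 0.006148 × 10^9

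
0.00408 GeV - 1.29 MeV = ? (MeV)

In MeV:
  0.00408 GeV = 0.00408 × 10^3 MeV = 4.08
  1.29 MeV → 1.29
Difference: 4.08 - 1.29 = 2.79

2.79 MeV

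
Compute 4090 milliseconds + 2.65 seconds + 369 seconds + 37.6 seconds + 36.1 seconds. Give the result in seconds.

449.44 seconds

In seconds:
  4090 milliseconds = 4090e-3 seconds = 4.09
  2.65 seconds → 2.65
  369 seconds → 369
  37.6 seconds → 37.6
  36.1 seconds → 36.1
Sum: 4.09 + 2.65 + 369 + 37.6 + 36.1 = 449.44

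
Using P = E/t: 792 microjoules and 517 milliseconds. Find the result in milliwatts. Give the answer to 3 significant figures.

1.53 milliwatts

(792 × 10^-6) / (517 × 10^-3) = 1.5319 × 10^-3 W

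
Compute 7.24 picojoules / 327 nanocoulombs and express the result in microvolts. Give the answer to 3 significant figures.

(7.24 × 10⁻¹²) / (327 × 10⁻⁹) = 0.022141 × 10⁻³ V

22.1 microvolts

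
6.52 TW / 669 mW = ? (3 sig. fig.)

9750000000000

(6.52 × 10¹²) / (669 × 10⁻³) = 0.009746 × 10¹⁵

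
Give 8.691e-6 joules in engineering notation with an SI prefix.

= 8.691e-6 joules; 1e-6 is micro.

8.691 microjoules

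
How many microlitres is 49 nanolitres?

nano = 1e-9, micro = 1e-6; factor is 1e-3.
49 × 1e-3 = 0.049

0.049 microlitres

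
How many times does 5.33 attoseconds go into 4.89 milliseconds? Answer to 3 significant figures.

(4.89 × 10⁻³) / (5.33 × 10⁻¹⁸) = 0.9174 × 10¹⁵

917000000000000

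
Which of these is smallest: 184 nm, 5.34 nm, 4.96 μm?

184 nm = 0.000000184 m
5.34 nm = 0.00000000534 m
4.96 μm = 0.00000496 m

5.34 nm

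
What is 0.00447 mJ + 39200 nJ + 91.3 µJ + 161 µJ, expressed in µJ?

In µJ:
  0.00447 mJ = 0.00447 × 10³ µJ = 4.47
  39200 nJ = 39200 × 10⁻³ µJ = 39.2
  91.3 µJ → 91.3
  161 µJ → 161
Sum: 4.47 + 39.2 + 91.3 + 161 = 295.97

295.97 µJ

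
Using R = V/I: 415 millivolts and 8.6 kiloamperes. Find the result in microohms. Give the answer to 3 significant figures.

(415e-3) / (8.6e3) = 48.256e-6 Ω

48.3 microohms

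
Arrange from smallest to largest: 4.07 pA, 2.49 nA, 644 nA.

4.07 pA < 2.49 nA < 644 nA

4.07 pA = 0.00000000000407 A
2.49 nA = 0.00000000249 A
644 nA = 0.000000644 A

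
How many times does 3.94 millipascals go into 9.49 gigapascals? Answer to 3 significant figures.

2410000000000

(9.49 × 10^9) / (3.94 × 10^-3) = 2.409 × 10^12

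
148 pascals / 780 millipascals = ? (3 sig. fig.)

(148) / (780 × 10^-3) = 0.1897 × 10^3

190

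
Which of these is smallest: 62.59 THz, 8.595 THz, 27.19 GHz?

27.19 GHz

62.59 THz = 62590000000000 Hz
8.595 THz = 8595000000000 Hz
27.19 GHz = 27190000000 Hz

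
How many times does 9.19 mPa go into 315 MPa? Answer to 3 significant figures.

34300000000

(315 × 10^6) / (9.19 × 10^-3) = 34.28 × 10^9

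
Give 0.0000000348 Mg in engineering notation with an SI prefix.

= 34.8 × 10^-3 g; 10^-3 is milli.

34.8 mg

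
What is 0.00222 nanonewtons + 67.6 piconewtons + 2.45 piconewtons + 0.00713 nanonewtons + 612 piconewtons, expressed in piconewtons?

691.4 piconewtons

In piconewtons:
  0.00222 nanonewtons = 0.00222 × 10³ piconewtons = 2.22
  67.6 piconewtons → 67.6
  2.45 piconewtons → 2.45
  0.00713 nanonewtons = 0.00713 × 10³ piconewtons = 7.13
  612 piconewtons → 612
Sum: 2.22 + 67.6 + 2.45 + 7.13 + 612 = 691.4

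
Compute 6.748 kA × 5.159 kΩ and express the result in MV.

6.748 × 10³ × 5.159 × 10³ = 34.812932 × 10⁶ V

34.812932 MV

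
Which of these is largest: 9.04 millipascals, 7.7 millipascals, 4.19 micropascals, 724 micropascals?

9.04 millipascals = 0.00904 pascals
7.7 millipascals = 0.0077 pascals
4.19 micropascals = 0.00000419 pascals
724 micropascals = 0.000724 pascals

9.04 millipascals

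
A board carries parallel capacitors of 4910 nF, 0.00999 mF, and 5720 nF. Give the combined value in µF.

In µF:
  4910 nF = 4910 × 10^-3 µF = 4.91
  0.00999 mF = 0.00999 × 10^3 µF = 9.99
  5720 nF = 5720 × 10^-3 µF = 5.72
Sum: 4.91 + 9.99 + 5.72 = 20.62

20.62 µF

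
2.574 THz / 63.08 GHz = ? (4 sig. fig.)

(2.574 × 10^12) / (63.08 × 10^9) = 0.040805 × 10^3

40.81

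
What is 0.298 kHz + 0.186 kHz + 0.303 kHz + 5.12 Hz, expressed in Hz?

792.12 Hz

In Hz:
  0.298 kHz = 0.298 × 10^3 Hz = 298
  0.186 kHz = 0.186 × 10^3 Hz = 186
  0.303 kHz = 0.303 × 10^3 Hz = 303
  5.12 Hz → 5.12
Sum: 298 + 186 + 303 + 5.12 = 792.12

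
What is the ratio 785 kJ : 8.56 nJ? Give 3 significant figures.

(785e3) / (8.56e-9) = 91.71e12

91700000000000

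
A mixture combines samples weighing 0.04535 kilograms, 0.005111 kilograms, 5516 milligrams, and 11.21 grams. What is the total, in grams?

67.187 grams

In grams:
  0.04535 kilograms = 0.04535 × 10^3 grams = 45.35
  0.005111 kilograms = 0.005111 × 10^3 grams = 5.111
  5516 milligrams = 5516 × 10^-3 grams = 5.516
  11.21 grams → 11.21
Sum: 45.35 + 5.111 + 5.516 + 11.21 = 67.187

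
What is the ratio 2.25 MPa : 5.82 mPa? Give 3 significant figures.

387000000

(2.25e6) / (5.82e-3) = 0.3866e9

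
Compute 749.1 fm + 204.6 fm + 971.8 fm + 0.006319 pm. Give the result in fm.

In fm:
  749.1 fm → 749.1
  204.6 fm → 204.6
  971.8 fm → 971.8
  0.006319 pm = 0.006319 × 10³ fm = 6.319
Sum: 749.1 + 204.6 + 971.8 + 6.319 = 1931.819

1931.819 fm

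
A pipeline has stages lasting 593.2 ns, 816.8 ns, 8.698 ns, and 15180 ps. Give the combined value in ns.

1433.878 ns

In ns:
  593.2 ns → 593.2
  816.8 ns → 816.8
  8.698 ns → 8.698
  15180 ps = 15180 × 10^-3 ns = 15.18
Sum: 593.2 + 816.8 + 8.698 + 15.18 = 1433.878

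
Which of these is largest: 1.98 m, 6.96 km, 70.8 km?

70.8 km

1.98 m = 1.98 m
6.96 km = 6960 m
70.8 km = 70800 m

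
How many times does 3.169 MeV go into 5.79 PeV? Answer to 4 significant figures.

(5.79e15) / (3.169e6) = 1.8271e9

1827000000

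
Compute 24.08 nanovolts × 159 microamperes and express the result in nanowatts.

24.08 × 10^-9 × 159 × 10^-6 = 3828.72 × 10^-15 W

0.00382872 nanowatts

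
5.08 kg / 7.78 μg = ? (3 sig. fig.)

(5.08 × 10³) / (7.78 × 10⁻⁶) = 0.653 × 10⁹

653000000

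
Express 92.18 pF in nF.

0.09218 nF

pico = 1e-12, nano = 1e-9; factor is 1e-3.
92.18 × 1e-3 = 0.09218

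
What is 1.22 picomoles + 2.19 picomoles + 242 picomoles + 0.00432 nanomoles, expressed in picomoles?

In picomoles:
  1.22 picomoles → 1.22
  2.19 picomoles → 2.19
  242 picomoles → 242
  0.00432 nanomoles = 0.00432e3 picomoles = 4.32
Sum: 1.22 + 2.19 + 242 + 4.32 = 249.73

249.73 picomoles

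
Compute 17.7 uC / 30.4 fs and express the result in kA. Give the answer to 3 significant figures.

(17.7 × 10⁻⁶) / (30.4 × 10⁻¹⁵) = 0.58224 × 10⁹ A

582000 kA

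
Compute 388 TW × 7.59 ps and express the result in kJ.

388e12 × 7.59e-12 = 2944.92 J

2.94492 kJ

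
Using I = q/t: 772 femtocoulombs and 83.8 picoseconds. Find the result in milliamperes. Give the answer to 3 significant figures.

9.21 milliamperes

(772 × 10^-15) / (83.8 × 10^-12) = 9.2124 × 10^-3 A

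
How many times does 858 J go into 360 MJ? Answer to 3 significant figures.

420000

(360 × 10⁶) / (858) = 0.4196 × 10⁶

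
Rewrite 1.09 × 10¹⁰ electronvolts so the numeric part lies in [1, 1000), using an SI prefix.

= 10.9 × 10⁹ electronvolts; 10⁹ is giga.

10.9 gigaelectronvolts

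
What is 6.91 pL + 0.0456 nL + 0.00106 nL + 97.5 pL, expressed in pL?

In pL:
  6.91 pL → 6.91
  0.0456 nL = 0.0456 × 10^3 pL = 45.6
  0.00106 nL = 0.00106 × 10^3 pL = 1.06
  97.5 pL → 97.5
Sum: 6.91 + 45.6 + 1.06 + 97.5 = 151.07

151.07 pL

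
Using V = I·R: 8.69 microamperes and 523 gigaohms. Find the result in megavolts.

8.69e-6 × 523e9 = 4544.87e3 V

4.54487 megavolts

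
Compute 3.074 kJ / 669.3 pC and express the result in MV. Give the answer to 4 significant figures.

4593000 MV

(3.074 × 10³) / (669.3 × 10⁻¹²) = 0.00459286 × 10¹⁵ V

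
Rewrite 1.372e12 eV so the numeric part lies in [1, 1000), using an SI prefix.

= 1.372e12 eV; 1e12 is tera.

1.372 TeV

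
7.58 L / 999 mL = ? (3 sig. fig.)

7.59

(7.58) / (999e-3) = 0.007588e3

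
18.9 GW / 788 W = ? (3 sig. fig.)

(18.9 × 10^9) / (788) = 0.02398 × 10^9

24000000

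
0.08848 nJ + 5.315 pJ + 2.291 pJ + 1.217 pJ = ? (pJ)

97.303 pJ

In pJ:
  0.08848 nJ = 0.08848e3 pJ = 88.48
  5.315 pJ → 5.315
  2.291 pJ → 2.291
  1.217 pJ → 1.217
Sum: 88.48 + 5.315 + 2.291 + 1.217 = 97.303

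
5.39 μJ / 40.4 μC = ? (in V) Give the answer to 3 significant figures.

0.133 V

(5.39 × 10^-6) / (40.4 × 10^-6) = 0.13342 V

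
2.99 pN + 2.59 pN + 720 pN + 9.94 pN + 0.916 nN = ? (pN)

In pN:
  2.99 pN → 2.99
  2.59 pN → 2.59
  720 pN → 720
  9.94 pN → 9.94
  0.916 nN = 0.916 × 10³ pN = 916
Sum: 2.99 + 2.59 + 720 + 9.94 + 916 = 1651.52

1651.52 pN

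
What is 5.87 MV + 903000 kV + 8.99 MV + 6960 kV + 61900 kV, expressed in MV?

986.72 MV

In MV:
  5.87 MV → 5.87
  903000 kV = 903000 × 10⁻³ MV = 903
  8.99 MV → 8.99
  6960 kV = 6960 × 10⁻³ MV = 6.96
  61900 kV = 61900 × 10⁻³ MV = 61.9
Sum: 5.87 + 903 + 8.99 + 6.96 + 61.9 = 986.72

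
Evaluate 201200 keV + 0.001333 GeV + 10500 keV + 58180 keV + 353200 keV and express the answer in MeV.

624.413 MeV

In MeV:
  201200 keV = 201200 × 10^-3 MeV = 201.2
  0.001333 GeV = 0.001333 × 10^3 MeV = 1.333
  10500 keV = 10500 × 10^-3 MeV = 10.5
  58180 keV = 58180 × 10^-3 MeV = 58.18
  353200 keV = 353200 × 10^-3 MeV = 353.2
Sum: 201.2 + 1.333 + 10.5 + 58.18 + 353.2 = 624.413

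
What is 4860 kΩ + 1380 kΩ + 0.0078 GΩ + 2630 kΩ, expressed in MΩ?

In MΩ:
  4860 kΩ = 4860e-3 MΩ = 4.86
  1380 kΩ = 1380e-3 MΩ = 1.38
  0.0078 GΩ = 0.0078e3 MΩ = 7.8
  2630 kΩ = 2630e-3 MΩ = 2.63
Sum: 4.86 + 1.38 + 7.8 + 2.63 = 16.67

16.67 MΩ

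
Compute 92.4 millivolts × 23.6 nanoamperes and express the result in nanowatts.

2.18064 nanowatts

92.4 × 10^-3 × 23.6 × 10^-9 = 2180.64 × 10^-12 W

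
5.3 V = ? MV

(no prefix) = 1e0, mega = 1e6; factor is 1e-6.
5.3 × 1e-6 = 0.0000053

0.0000053 MV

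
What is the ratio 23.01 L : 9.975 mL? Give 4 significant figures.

2307

(23.01) / (9.975e-3) = 2.3068e3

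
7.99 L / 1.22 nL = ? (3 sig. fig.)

(7.99) / (1.22 × 10^-9) = 6.549 × 10^9

6550000000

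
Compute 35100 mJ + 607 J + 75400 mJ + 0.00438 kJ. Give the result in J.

In J:
  35100 mJ = 35100e-3 J = 35.1
  607 J → 607
  75400 mJ = 75400e-3 J = 75.4
  0.00438 kJ = 0.00438e3 J = 4.38
Sum: 35.1 + 607 + 75.4 + 4.38 = 721.88

721.88 J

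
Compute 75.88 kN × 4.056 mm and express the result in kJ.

75.88e3 × 4.056e-3 = 307.76928 J

0.30776928 kJ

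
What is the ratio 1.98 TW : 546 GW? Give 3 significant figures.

(1.98 × 10¹²) / (546 × 10⁹) = 0.003626 × 10³

3.63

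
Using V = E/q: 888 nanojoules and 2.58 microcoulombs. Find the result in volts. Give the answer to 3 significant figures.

0.344 volts

(888 × 10⁻⁹) / (2.58 × 10⁻⁶) = 344.19 × 10⁻³ V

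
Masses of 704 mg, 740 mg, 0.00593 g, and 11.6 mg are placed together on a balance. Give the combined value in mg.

In mg:
  704 mg → 704
  740 mg → 740
  0.00593 g = 0.00593 × 10^3 mg = 5.93
  11.6 mg → 11.6
Sum: 704 + 740 + 5.93 + 11.6 = 1461.53

1461.53 mg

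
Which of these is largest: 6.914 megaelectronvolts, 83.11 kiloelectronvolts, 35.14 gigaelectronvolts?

6.914 megaelectronvolts = 6914000 electronvolts
83.11 kiloelectronvolts = 83110 electronvolts
35.14 gigaelectronvolts = 35140000000 electronvolts

35.14 gigaelectronvolts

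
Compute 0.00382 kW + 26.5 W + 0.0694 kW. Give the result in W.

99.72 W

In W:
  0.00382 kW = 0.00382e3 W = 3.82
  26.5 W → 26.5
  0.0694 kW = 0.0694e3 W = 69.4
Sum: 3.82 + 26.5 + 69.4 = 99.72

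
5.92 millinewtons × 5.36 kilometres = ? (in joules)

5.92 × 10^-3 × 5.36 × 10^3 = 31.7312 J

31.7312 joules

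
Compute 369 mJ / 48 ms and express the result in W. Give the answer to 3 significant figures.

(369 × 10⁻³) / (48 × 10⁻³) = 7.6875 W

7.69 W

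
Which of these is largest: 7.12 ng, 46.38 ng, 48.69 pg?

7.12 ng = 0.00000000712 g
46.38 ng = 0.00000004638 g
48.69 pg = 0.00000000004869 g

46.38 ng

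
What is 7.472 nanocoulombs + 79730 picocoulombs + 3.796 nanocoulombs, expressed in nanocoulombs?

In nanocoulombs:
  7.472 nanocoulombs → 7.472
  79730 picocoulombs = 79730 × 10⁻³ nanocoulombs = 79.73
  3.796 nanocoulombs → 3.796
Sum: 7.472 + 79.73 + 3.796 = 90.998

90.998 nanocoulombs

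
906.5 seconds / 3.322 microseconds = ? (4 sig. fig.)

272900000

(906.5) / (3.322 × 10⁻⁶) = 272.88 × 10⁶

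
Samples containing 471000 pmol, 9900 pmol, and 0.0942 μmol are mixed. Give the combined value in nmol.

575.1 nmol

In nmol:
  471000 pmol = 471000 × 10⁻³ nmol = 471
  9900 pmol = 9900 × 10⁻³ nmol = 9.9
  0.0942 μmol = 0.0942 × 10³ nmol = 94.2
Sum: 471 + 9.9 + 94.2 = 575.1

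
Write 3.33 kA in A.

3330 A

kilo = 1e3, (no prefix) = 1e0; factor is 1e3.
3.33 × 1e3 = 3330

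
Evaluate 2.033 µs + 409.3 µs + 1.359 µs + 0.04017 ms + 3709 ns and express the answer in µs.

456.571 µs

In µs:
  2.033 µs → 2.033
  409.3 µs → 409.3
  1.359 µs → 1.359
  0.04017 ms = 0.04017e3 µs = 40.17
  3709 ns = 3709e-3 µs = 3.709
Sum: 2.033 + 409.3 + 1.359 + 40.17 + 3.709 = 456.571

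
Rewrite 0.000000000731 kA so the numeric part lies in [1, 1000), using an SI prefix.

= 731 × 10⁻⁹ A; 10⁻⁹ is nano.

731 nA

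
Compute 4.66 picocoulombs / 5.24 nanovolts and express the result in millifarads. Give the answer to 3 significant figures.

(4.66 × 10^-12) / (5.24 × 10^-9) = 0.88931 × 10^-3 F

0.889 millifarads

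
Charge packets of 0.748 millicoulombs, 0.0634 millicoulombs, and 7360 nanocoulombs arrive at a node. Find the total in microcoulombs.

In microcoulombs:
  0.748 millicoulombs = 0.748e3 microcoulombs = 748
  0.0634 millicoulombs = 0.0634e3 microcoulombs = 63.4
  7360 nanocoulombs = 7360e-3 microcoulombs = 7.36
Sum: 748 + 63.4 + 7.36 = 818.76

818.76 microcoulombs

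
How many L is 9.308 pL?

0.000000000009308 L

pico = 10^-12, (no prefix) = 10^0; factor is 10^-12.
9.308 × 10^-12 = 0.000000000009308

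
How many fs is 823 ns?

823000000 fs

nano = 10⁻⁹, femto = 10⁻¹⁵; factor is 10⁶.
823 × 10⁶ = 823000000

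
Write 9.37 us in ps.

micro = 1e-6, pico = 1e-12; factor is 1e6.
9.37 × 1e6 = 9370000

9370000 ps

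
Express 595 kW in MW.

0.595 MW

kilo = 10³, mega = 10⁶; factor is 10⁻³.
595 × 10⁻³ = 0.595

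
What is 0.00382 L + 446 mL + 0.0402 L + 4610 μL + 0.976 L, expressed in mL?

1470.63 mL

In mL:
  0.00382 L = 0.00382e3 mL = 3.82
  446 mL → 446
  0.0402 L = 0.0402e3 mL = 40.2
  4610 μL = 4610e-3 mL = 4.61
  0.976 L = 0.976e3 mL = 976
Sum: 3.82 + 446 + 40.2 + 4.61 + 976 = 1470.63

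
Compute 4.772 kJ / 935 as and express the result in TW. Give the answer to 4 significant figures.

(4.772 × 10^3) / (935 × 10^-18) = 0.00510374 × 10^21 W

5104000 TW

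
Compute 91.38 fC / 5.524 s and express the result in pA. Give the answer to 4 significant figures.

(91.38 × 10^-15) / (5.524) = 16.5424 × 10^-15 A

0.01654 pA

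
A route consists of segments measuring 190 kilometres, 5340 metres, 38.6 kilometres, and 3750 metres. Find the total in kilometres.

In kilometres:
  190 kilometres → 190
  5340 metres = 5340 × 10⁻³ kilometres = 5.34
  38.6 kilometres → 38.6
  3750 metres = 3750 × 10⁻³ kilometres = 3.75
Sum: 190 + 5.34 + 38.6 + 3.75 = 237.69

237.69 kilometres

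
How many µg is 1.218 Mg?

mega = 10^6, micro = 10^-6; factor is 10^12.
1.218 × 10^12 = 1218000000000

1218000000000 µg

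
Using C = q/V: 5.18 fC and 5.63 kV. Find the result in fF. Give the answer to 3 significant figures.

0.000920 fF

(5.18 × 10^-15) / (5.63 × 10^3) = 0.92007 × 10^-18 F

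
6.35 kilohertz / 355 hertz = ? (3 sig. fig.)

(6.35e3) / (355) = 0.01789e3

17.9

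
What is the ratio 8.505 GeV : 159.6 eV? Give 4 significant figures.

(8.505 × 10^9) / (159.6) = 0.053289 × 10^9

53290000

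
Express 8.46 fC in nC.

0.00000846 nC

femto = 10^-15, nano = 10^-9; factor is 10^-6.
8.46 × 10^-6 = 0.00000846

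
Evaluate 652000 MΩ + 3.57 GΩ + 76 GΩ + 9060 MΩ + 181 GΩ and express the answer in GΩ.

921.63 GΩ

In GΩ:
  652000 MΩ = 652000e-3 GΩ = 652
  3.57 GΩ → 3.57
  76 GΩ → 76
  9060 MΩ = 9060e-3 GΩ = 9.06
  181 GΩ → 181
Sum: 652 + 3.57 + 76 + 9.06 + 181 = 921.63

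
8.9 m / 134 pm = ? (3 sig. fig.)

66400000000

(8.9) / (134 × 10^-12) = 0.06642 × 10^12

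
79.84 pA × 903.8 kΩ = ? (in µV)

79.84e-12 × 903.8e3 = 72159.392e-9 V

72.159392 µV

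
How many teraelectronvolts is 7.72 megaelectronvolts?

mega = 1e6, tera = 1e12; factor is 1e-6.
7.72 × 1e-6 = 0.00000772

0.00000772 teraelectronvolts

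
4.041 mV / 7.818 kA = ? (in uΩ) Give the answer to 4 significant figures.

0.5169 uΩ

(4.041e-3) / (7.818e3) = 0.516884e-6 Ω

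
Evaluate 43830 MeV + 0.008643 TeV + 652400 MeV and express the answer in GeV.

704.873 GeV

In GeV:
  43830 MeV = 43830e-3 GeV = 43.83
  0.008643 TeV = 0.008643e3 GeV = 8.643
  652400 MeV = 652400e-3 GeV = 652.4
Sum: 43.83 + 8.643 + 652.4 = 704.873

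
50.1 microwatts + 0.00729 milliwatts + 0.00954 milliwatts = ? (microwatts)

In microwatts:
  50.1 microwatts → 50.1
  0.00729 milliwatts = 0.00729 × 10^3 microwatts = 7.29
  0.00954 milliwatts = 0.00954 × 10^3 microwatts = 9.54
Sum: 50.1 + 7.29 + 9.54 = 66.93

66.93 microwatts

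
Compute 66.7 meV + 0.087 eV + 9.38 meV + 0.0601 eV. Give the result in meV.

223.18 meV

In meV:
  66.7 meV → 66.7
  0.087 eV = 0.087 × 10³ meV = 87
  9.38 meV → 9.38
  0.0601 eV = 0.0601 × 10³ meV = 60.1
Sum: 66.7 + 87 + 9.38 + 60.1 = 223.18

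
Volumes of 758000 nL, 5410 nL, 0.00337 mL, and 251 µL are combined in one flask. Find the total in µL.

1017.78 µL

In µL:
  758000 nL = 758000 × 10^-3 µL = 758
  5410 nL = 5410 × 10^-3 µL = 5.41
  0.00337 mL = 0.00337 × 10^3 µL = 3.37
  251 µL → 251
Sum: 758 + 5.41 + 3.37 + 251 = 1017.78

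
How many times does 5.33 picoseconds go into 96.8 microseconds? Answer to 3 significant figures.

(96.8e-6) / (5.33e-12) = 18.16e6

18200000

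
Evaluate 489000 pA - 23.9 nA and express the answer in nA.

465.1 nA

In nA:
  489000 pA = 489000e-3 nA = 489
  23.9 nA → 23.9
Difference: 489 - 23.9 = 465.1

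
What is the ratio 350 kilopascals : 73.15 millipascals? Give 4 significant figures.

4785000

(350e3) / (73.15e-3) = 4.7847e6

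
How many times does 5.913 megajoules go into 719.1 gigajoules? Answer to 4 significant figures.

(719.1 × 10⁹) / (5.913 × 10⁶) = 121.61 × 10³

121600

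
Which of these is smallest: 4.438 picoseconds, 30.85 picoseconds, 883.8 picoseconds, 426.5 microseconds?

4.438 picoseconds

4.438 picoseconds = 0.000000000004438 seconds
30.85 picoseconds = 0.00000000003085 seconds
883.8 picoseconds = 0.0000000008838 seconds
426.5 microseconds = 0.0004265 seconds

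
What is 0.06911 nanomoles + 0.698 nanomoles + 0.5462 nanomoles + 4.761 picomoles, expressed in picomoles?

In picomoles:
  0.06911 nanomoles = 0.06911 × 10^3 picomoles = 69.11
  0.698 nanomoles = 0.698 × 10^3 picomoles = 698
  0.5462 nanomoles = 0.5462 × 10^3 picomoles = 546.2
  4.761 picomoles → 4.761
Sum: 69.11 + 698 + 546.2 + 4.761 = 1318.071

1318.071 picomoles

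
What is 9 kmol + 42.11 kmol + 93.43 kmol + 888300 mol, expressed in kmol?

In kmol:
  9 kmol → 9
  42.11 kmol → 42.11
  93.43 kmol → 93.43
  888300 mol = 888300 × 10^-3 kmol = 888.3
Sum: 9 + 42.11 + 93.43 + 888.3 = 1032.84

1032.84 kmol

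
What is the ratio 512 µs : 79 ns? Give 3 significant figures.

6480

(512 × 10⁻⁶) / (79 × 10⁻⁹) = 6.481 × 10³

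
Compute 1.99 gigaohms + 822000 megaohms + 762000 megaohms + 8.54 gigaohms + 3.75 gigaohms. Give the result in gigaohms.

1598.28 gigaohms

In gigaohms:
  1.99 gigaohms → 1.99
  822000 megaohms = 822000 × 10^-3 gigaohms = 822
  762000 megaohms = 762000 × 10^-3 gigaohms = 762
  8.54 gigaohms → 8.54
  3.75 gigaohms → 3.75
Sum: 1.99 + 822 + 762 + 8.54 + 3.75 = 1598.28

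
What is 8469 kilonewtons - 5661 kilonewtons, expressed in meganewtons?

In meganewtons:
  8469 kilonewtons = 8469e-3 meganewtons = 8.469
  5661 kilonewtons = 5661e-3 meganewtons = 5.661
Difference: 8.469 - 5.661 = 2.808

2.808 meganewtons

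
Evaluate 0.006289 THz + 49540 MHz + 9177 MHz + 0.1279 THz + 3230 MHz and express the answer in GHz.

196.136 GHz

In GHz:
  0.006289 THz = 0.006289 × 10³ GHz = 6.289
  49540 MHz = 49540 × 10⁻³ GHz = 49.54
  9177 MHz = 9177 × 10⁻³ GHz = 9.177
  0.1279 THz = 0.1279 × 10³ GHz = 127.9
  3230 MHz = 3230 × 10⁻³ GHz = 3.23
Sum: 6.289 + 49.54 + 9.177 + 127.9 + 3.23 = 196.136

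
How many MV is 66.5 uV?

0.0000000000665 MV

micro = 1e-6, mega = 1e6; factor is 1e-12.
66.5 × 1e-12 = 0.0000000000665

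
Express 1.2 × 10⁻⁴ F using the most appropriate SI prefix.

= 120 × 10⁻⁶ F; 10⁻⁶ is micro.

120 uF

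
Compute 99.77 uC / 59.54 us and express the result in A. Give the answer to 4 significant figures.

(99.77e-6) / (59.54e-6) = 1.67568 A

1.676 A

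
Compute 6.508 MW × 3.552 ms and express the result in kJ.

23.116416 kJ

6.508 × 10⁶ × 3.552 × 10⁻³ = 23.116416 × 10³ J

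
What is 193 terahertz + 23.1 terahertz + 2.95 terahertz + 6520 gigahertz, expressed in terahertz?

In terahertz:
  193 terahertz → 193
  23.1 terahertz → 23.1
  2.95 terahertz → 2.95
  6520 gigahertz = 6520e-3 terahertz = 6.52
Sum: 193 + 23.1 + 2.95 + 6.52 = 225.57

225.57 terahertz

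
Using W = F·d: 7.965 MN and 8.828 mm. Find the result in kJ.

7.965 × 10^6 × 8.828 × 10^-3 = 70.31502 × 10^3 J

70.31502 kJ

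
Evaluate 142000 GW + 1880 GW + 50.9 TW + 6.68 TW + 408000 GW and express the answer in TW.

In TW:
  142000 GW = 142000e-3 TW = 142
  1880 GW = 1880e-3 TW = 1.88
  50.9 TW → 50.9
  6.68 TW → 6.68
  408000 GW = 408000e-3 TW = 408
Sum: 142 + 1.88 + 50.9 + 6.68 + 408 = 609.46

609.46 TW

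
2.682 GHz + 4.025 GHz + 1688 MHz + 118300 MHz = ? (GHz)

126.695 GHz

In GHz:
  2.682 GHz → 2.682
  4.025 GHz → 4.025
  1688 MHz = 1688 × 10^-3 GHz = 1.688
  118300 MHz = 118300 × 10^-3 GHz = 118.3
Sum: 2.682 + 4.025 + 1.688 + 118.3 = 126.695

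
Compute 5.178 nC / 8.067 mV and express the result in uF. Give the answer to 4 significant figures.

0.6419 uF

(5.178 × 10^-9) / (8.067 × 10^-3) = 0.641874 × 10^-6 F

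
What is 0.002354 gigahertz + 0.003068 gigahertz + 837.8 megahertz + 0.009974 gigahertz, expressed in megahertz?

In megahertz:
  0.002354 gigahertz = 0.002354 × 10³ megahertz = 2.354
  0.003068 gigahertz = 0.003068 × 10³ megahertz = 3.068
  837.8 megahertz → 837.8
  0.009974 gigahertz = 0.009974 × 10³ megahertz = 9.974
Sum: 2.354 + 3.068 + 837.8 + 9.974 = 853.196

853.196 megahertz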